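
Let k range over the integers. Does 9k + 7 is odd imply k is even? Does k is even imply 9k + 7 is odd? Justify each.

(⟹) Suppose 9k + 7 is odd. Since 9 is odd, 9k and k have the same parity, so 9k + 7 ≡ k + 7 (mod 2). As 7 is odd, 9k + 7 is odd exactly when k is even. Thus k is even.

(⟸) Conversely, suppose k is even; write k = 2j. Then 9k + 7 = 9·(2j) + 7 = 2·9j + 7, which is odd.

Both directions hold; the statement is true.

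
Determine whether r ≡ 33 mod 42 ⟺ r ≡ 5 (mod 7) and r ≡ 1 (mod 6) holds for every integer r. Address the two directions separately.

(⇒) fails and (⇐) fails.

(⟹) This fails: r = 33 gives 33 ≡ 33 (mod 42) but 33 ≡ 3 (mod 6), so the conjunction on the right does not hold.

(⟸) This fails: r = 19 satisfies both congruences on the right (19 ≡ 5 mod 7 and 19 ≡ 1 mod 6) yet 19 ≡ 19 (mod 42), not 33.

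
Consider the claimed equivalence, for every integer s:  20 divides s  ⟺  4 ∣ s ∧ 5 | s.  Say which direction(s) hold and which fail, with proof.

[⇒] If 20 ∣ s, write s = 20q. Since 20 = 5·4, s = 4·(5q), so 4 ∣ s; and since 20 = 4·5, s = 5·(4q), so 5 ∣ s.

[⇐] Suppose 4 ∣ s and 5 ∣ s. Any common multiple of 4 and 5 is a multiple of their lcm; here gcd(4, 5) = 1, so lcm(4, 5) = 4·5 = 20, so 20 ∣ s.

Both directions hold.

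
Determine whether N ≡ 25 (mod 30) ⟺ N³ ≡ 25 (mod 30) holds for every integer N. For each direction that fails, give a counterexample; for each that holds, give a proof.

Both directions hold; the statement is true.

[⇒] Suppose N ≡ 25 (mod 30). Write N = 30j + 25. Then (30j + 25)³ = 27000j³ + 67500j² + 56250j + 15625 = 30(900j³ + 2250j² + 1875j + 520) + 25, so N³ ≡ 25 (mod 30).

[⇐] Conversely, suppose N³ ≡ 25 (mod 30). The only residue r in {0, …, 29} with r³ ≡ 25 (mod 30) is r = 25, so N ≡ 25 (mod 30).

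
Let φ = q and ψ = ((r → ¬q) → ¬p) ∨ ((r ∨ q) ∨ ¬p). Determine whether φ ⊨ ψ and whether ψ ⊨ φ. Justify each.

Forward direction. Assume the antecedent. If r is true, the consequent reduces to true regardless of the other variables. If r is false, the antecedent forces (r = F, p = F, q = T) or (r = F, p = T, q = T), and the consequent holds there. Either way the consequent holds.

Converse. This fails. Under r = F, p = F, q = F, the left side is false but the right side is true.

Not equivalent: only (⇒) holds.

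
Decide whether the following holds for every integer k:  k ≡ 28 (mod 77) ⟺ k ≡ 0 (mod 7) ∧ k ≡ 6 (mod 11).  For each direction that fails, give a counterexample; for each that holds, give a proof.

The biconditional holds.

[⇒] Suppose k ≡ 28 (mod 77); write k = 77j + 28. Since 7 ∣ 77, reducing mod 7 gives k ≡ 28 ≡ 0 (mod 7); since 11 ∣ 77, reducing mod 11 gives k ≡ 28 ≡ 6 (mod 11).

[⇐] Conversely, if k ≡ 0 (mod 7) and k ≡ 6 (mod 11), then by the Chinese remainder theorem k ≡ 28 (mod 77). This is exactly k ≡ 28 (mod 77).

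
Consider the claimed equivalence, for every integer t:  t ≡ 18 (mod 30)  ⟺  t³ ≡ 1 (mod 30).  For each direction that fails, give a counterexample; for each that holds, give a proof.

Neither direction holds.

[⇒] This fails: take t = 18. Then 18 ≡ 18 (mod 30), but 18³ = 5832 ≡ 12 (mod 30), not 1.

[⇐] This fails: take t = 1. Then 1³ = 1 ≡ 1 (mod 30), yet 1 ≡ 1 (mod 30), not 18.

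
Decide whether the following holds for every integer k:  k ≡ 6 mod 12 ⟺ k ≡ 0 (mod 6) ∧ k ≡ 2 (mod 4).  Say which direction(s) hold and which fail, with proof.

(⟹) Suppose k ≡ 6 (mod 12); write k = 12j + 6. Since 6 ∣ 12, reducing mod 6 gives k ≡ 6 ≡ 0 (mod 6); since 4 ∣ 12, reducing mod 4 gives k ≡ 6 ≡ 2 (mod 4).

(⟸) Conversely, if k ≡ 0 (mod 6) and k ≡ 2 (mod 4), then by the Chinese remainder theorem k ≡ 6 (mod 12). This is exactly k ≡ 6 (mod 12).

Both directions hold.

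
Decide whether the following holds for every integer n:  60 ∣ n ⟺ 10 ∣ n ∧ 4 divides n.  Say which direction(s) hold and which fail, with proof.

[⇒] If 60 ∣ n, write n = 60q. Since 60 = 6·10, n = 10·(6q), so 10 ∣ n; and since 60 = 15·4, n = 4·(15q), so 4 ∣ n.

[⇐] This fails: take n = 20. Both 10 ∣ 20 and 4 ∣ 20, yet 20 is not a multiple of 60 (since 20 = 0·60 + 20), so 60 ∤ 20.

Only the forward direction holds.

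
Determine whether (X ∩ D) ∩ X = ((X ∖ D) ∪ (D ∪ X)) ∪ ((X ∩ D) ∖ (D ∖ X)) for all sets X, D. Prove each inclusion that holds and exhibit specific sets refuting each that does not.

The sets are not equal: only the forward inclusion holds.

(⟹) Let x ∈ (X ∩ D) ∩ X. Then x ∈ X ∩ D, from which x ∈ ((X ∖ D) ∪ (D ∪ X)) ∪ ((X ∩ D) ∖ (D ∖ X)).

(⟸) This inclusion fails. Take X = {1}, D = ∅; then 1 ∈ ((X ∖ D) ∪ (D ∪ X)) ∪ ((X ∩ D) ∖ (D ∖ X)) but 1 ∉ (X ∩ D) ∩ X.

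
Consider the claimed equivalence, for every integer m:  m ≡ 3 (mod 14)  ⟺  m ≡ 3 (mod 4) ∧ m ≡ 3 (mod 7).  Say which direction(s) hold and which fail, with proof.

Only the reverse direction holds.

(⇒) This fails: m = 17 gives 17 ≡ 3 (mod 14) but 17 ≡ 1 (mod 4), so the conjunction on the right does not hold.

(⇐) Conversely, if m ≡ 3 (mod 4) and m ≡ 3 (mod 7), then by the Chinese remainder theorem m ≡ 3 (mod 28). Since 3 ≡ 3 (mod 14) and 14 ∣ 28, we get m ≡ 3 (mod 14).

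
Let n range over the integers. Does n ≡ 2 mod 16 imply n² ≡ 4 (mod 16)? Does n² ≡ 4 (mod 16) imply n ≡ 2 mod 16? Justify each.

Only the forward direction holds.

[⇒] Suppose n ≡ 2 mod 16. Write n = 16j + 2. Then (16j + 2)² = 256j² + 64j + 4 = 16(16j² + 4j) + 4, so n² ≡ 4 (mod 16).

[⇐] This fails: take n = 6. Then 6² = 36 ≡ 4 (mod 16), yet 6 ≡ 6 (mod 16), not 2.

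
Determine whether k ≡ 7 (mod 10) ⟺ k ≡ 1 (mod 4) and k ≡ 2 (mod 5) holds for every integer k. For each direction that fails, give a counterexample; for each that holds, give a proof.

(⟹) This fails: k = 7 gives 7 ≡ 7 (mod 10) but 7 ≡ 3 (mod 4), so the conjunction on the right does not hold.

(⟸) Conversely, if k ≡ 1 (mod 4) and k ≡ 2 (mod 5), then by the Chinese remainder theorem k ≡ 17 (mod 20). Since 17 ≡ 7 (mod 10) and 10 ∣ 20, we get k ≡ 7 (mod 10).

(⇒) fails; (⇐) holds.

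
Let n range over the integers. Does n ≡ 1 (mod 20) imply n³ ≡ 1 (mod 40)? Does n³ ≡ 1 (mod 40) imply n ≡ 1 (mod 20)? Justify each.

[⇐] The residues r modulo 40 with r³ ≡ 1 (mod 40) are exactly {1}, and each is ≡ 1 (mod 20).

[⇒] This fails: take n = 21. Then 21 ≡ 1 (mod 20), but 21³ = 9261 ≡ 21 (mod 40), not 1.

Not equivalent: only (⇐) holds.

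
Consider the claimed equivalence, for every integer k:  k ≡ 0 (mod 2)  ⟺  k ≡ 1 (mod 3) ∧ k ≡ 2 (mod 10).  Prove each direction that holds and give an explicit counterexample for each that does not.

Only the converse holds.

[⇒] This fails: k = 0 gives 0 ≡ 0 (mod 2) but 0 ≡ 0 (mod 3), so the conjunction on the right does not hold.

[⇐] Conversely, if k ≡ 1 (mod 3) and k ≡ 2 (mod 10), then by the Chinese remainder theorem k ≡ 22 (mod 30). Since 22 ≡ 0 (mod 2) and 2 ∣ 30, we get k ≡ 0 (mod 2).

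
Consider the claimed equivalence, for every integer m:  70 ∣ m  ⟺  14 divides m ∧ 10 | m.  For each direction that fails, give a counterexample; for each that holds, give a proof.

The biconditional holds.

(⟹) If 70 ∣ m, write m = 70q. Since 70 = 5·14, m = 14·(5q), so 14 ∣ m; and since 70 = 7·10, m = 10·(7q), so 10 ∣ m.

(⟸) Suppose 14 ∣ m and 10 ∣ m. Any common multiple of 14 and 10 is a multiple of their lcm; here lcm(14, 10) = 14·10/gcd(14, 10) = 140/2 = 70, so 70 ∣ m.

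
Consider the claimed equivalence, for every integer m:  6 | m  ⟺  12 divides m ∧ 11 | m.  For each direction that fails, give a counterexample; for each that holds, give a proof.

Not equivalent: only (⇐) holds.

[⇐] Suppose 12 ∣ m and 11 ∣ m. Any common multiple of 12 and 11 is a multiple of their lcm; here gcd(12, 11) = 1, so lcm(12, 11) = 12·11 = 132, so 132 ∣ m. Since 6 ∣ 132, it follows that 6 ∣ m.

[⇒] This fails: take m = 6. Certainly 6 ∣ 6, but 12 ∤ 6.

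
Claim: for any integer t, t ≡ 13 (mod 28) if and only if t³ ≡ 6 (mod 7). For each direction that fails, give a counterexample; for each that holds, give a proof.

(⇒) holds; (⇐) fails.

[⇐] This fails: take t = 3. Then 3³ = 27 ≡ 6 (mod 7), yet 3 ≡ 3 (mod 28), not 13.

[⇒] Suppose t ≡ 13 (mod 28). Then t³ ≡ 13³ = 2197 (mod 28), and since 7 ∣ 28, also t³ ≡ 6 (mod 7).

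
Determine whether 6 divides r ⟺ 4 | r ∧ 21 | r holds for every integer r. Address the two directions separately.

(←) Suppose 4 ∣ r and 21 ∣ r. Any common multiple of 4 and 21 is a multiple of their lcm; here gcd(4, 21) = 1, so lcm(4, 21) = 4·21 = 84, so 84 ∣ r. Since 6 ∣ 84, it follows that 6 ∣ r.

(→) This fails: take r = 6. Certainly 6 ∣ 6, but 4 ∤ 6.

The forward direction fails; the converse holds.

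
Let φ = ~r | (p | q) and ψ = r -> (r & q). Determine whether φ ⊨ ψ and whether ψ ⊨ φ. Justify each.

(⟹) This fails. Under r = T, p = T, q = F, the left side is true but the right side is false.

(⟸) Assume the antecedent. If r is true, the antecedent forces (r = T, p = F, q = T) or (r = T, p = T, q = T), and ~r | (p | q) holds there. If r is false, ~r | (p | q) reduces to true regardless of the other variables. Either way ~r | (p | q) holds.

Only the reverse direction holds.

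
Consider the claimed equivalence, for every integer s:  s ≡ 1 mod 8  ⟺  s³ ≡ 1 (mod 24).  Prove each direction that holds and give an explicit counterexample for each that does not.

(→) This fails: take s = 9. Then 9 ≡ 1 (mod 8), but 9³ = 729 ≡ 9 (mod 24), not 1.

(←) Conversely, the residues r modulo 24 with r³ ≡ 1 (mod 24) are exactly {1}, and each is ≡ 1 (mod 8).

Only the converse holds.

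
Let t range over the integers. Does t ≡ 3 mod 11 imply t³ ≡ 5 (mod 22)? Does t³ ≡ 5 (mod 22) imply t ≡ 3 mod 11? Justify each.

Forward direction. This fails: take t = 14. Then 14 ≡ 3 (mod 11), but 14³ = 2744 ≡ 16 (mod 22), not 5.

Converse. The residues r modulo 22 with r³ ≡ 5 (mod 22) are exactly {3}, and each is ≡ 3 (mod 11).

Not equivalent: only (⇐) holds.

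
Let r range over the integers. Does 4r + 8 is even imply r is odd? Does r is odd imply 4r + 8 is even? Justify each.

(⟹) This fails: take r = 6. Then 4r + 8 = 32, which is even, yet r = 6 is even, not odd.

(⟸) Suppose r is odd. Since 4 is even, 4r is even for every r, so 4r + 8 has the same parity as 8, which is even. Hence 4r + 8 is even.

(⇒) fails; (⇐) holds.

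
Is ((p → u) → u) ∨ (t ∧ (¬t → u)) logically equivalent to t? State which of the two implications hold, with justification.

(⇒) fails; (⇐) holds.

(←) Assume the antecedent. If t is true, ((p → u) → u) ∨ (t ∧ (¬t → u)) reduces to true regardless of the other variables. If t is false, the antecedent cannot hold. Either way ((p → u) → u) ∨ (t ∧ (¬t → u)) holds.

(→) This fails. Under t = F, p = T, u = F, the left side is true but the right side is false.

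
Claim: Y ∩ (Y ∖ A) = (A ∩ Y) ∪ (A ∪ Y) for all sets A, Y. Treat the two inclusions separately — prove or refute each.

Only the forward inclusion holds.

(⟹) Let x ∈ Y ∩ (Y ∖ A). Then x ∈ Y and x ∉ A, from which x ∈ (A ∩ Y) ∪ (A ∪ Y).

(⟸) This inclusion fails. Take A = {1}, Y = ∅; then 1 ∈ (A ∩ Y) ∪ (A ∪ Y) but 1 ∉ Y ∩ (Y ∖ A).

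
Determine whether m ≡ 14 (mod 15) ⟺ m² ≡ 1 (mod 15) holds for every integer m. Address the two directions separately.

Only the forward direction holds.

(⇒) Suppose m ≡ 14 (mod 15). Write m = 15j + 14. Then (15j + 14)² = 225j² + 420j + 196 = 15(15j² + 28j + 13) + 1, so m² ≡ 1 (mod 15).

(⇐) This fails: take m = 1. Then 1² = 1 ≡ 1 (mod 15), yet 1 ≡ 1 (mod 15), not 14.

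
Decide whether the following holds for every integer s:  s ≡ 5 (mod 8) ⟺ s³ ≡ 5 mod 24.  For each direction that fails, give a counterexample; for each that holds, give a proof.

(⟹) This fails: take s = 13. Then 13 ≡ 5 (mod 8), but 13³ = 2197 ≡ 13 (mod 24), not 5.

(⟸) Conversely, the residues r modulo 24 with r³ ≡ 5 (mod 24) are exactly {5}, and each is ≡ 5 (mod 8).

Not equivalent: only (⇐) holds.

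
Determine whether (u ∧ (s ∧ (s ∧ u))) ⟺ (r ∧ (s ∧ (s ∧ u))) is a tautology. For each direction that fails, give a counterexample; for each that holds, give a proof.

Only the reverse direction holds.

(⇒) This fails. Under u = T, r = F, s = T, the left side is true but the right side is false.

(⇐) Assume the antecedent. If u is true, the antecedent forces (u = T, r = T, s = T), and u ∧ (s ∧ (s ∧ u)) holds there. If u is false, the antecedent cannot hold. Either way u ∧ (s ∧ (s ∧ u)) holds.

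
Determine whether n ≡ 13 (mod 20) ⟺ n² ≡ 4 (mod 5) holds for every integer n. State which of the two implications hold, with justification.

(⟸) This fails: take n = 2. Then 2² = 4 ≡ 4 (mod 5), yet 2 ≡ 2 (mod 20), not 13.

(⟹) Suppose n ≡ 13 (mod 20). Then n² ≡ 13² = 169 (mod 20), and since 5 ∣ 20, also n² ≡ 4 (mod 5).

Only the forward implication holds.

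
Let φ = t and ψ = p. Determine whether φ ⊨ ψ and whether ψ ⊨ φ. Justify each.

Forward direction. This fails. Under t = T, p = F, the left side is true but the right side is false.

Converse. This fails. Under t = F, p = T, the left side is false but the right side is true.

Neither direction holds.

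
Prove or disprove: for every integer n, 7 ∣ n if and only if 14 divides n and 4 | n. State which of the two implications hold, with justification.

Forward direction. This fails: take n = 7. Certainly 7 ∣ 7, but 14 ∤ 7.

Converse. Suppose 14 ∣ n and 4 ∣ n. Any common multiple of 14 and 4 is a multiple of their lcm; here lcm(14, 4) = 14·4/gcd(14, 4) = 56/2 = 28, so 28 ∣ n. Since 7 ∣ 28, it follows that 7 ∣ n.

The forward direction fails; the converse holds.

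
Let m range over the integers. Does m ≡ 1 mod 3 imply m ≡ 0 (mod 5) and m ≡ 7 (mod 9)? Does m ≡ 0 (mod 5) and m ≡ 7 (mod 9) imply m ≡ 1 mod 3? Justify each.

[⇒] This fails: m = 1 gives 1 ≡ 1 (mod 3) but 1 ≡ 1 (mod 5), so the conjunction on the right does not hold.

[⇐] Conversely, if m ≡ 0 (mod 5) and m ≡ 7 (mod 9), then by the Chinese remainder theorem m ≡ 25 (mod 45). Since 25 ≡ 1 (mod 3) and 3 ∣ 45, we get m ≡ 1 (mod 3).

The forward direction fails; the converse holds.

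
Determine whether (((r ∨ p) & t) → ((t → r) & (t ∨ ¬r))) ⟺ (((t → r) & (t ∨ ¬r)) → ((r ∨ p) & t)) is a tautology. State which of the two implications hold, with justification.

(⇒) This fails. Under r = F, p = F, t = F, the left side is true but the right side is false.

(⇐) This fails. Under r = F, p = T, t = T, the left side is false but the right side is true.

(⇒) fails and (⇐) fails.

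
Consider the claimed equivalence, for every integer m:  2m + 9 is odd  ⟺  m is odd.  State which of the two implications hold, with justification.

(⟸) Suppose m is odd. Since 2 is even, 2m is even for every m, so 2m + 9 has the same parity as 9, which is odd. Hence 2m + 9 is odd.

(⟹) This fails: take m = 2. Then 2m + 9 = 13, which is odd, yet m = 2 is even, not odd.

The forward direction fails; the converse holds.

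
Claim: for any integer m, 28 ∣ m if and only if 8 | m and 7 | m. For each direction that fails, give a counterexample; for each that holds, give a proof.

(⇒) fails; (⇐) holds.

Forward direction. This fails: take m = 28. Certainly 28 ∣ 28, but 8 ∤ 28.

Converse. Suppose 8 ∣ m and 7 ∣ m. Any common multiple of 8 and 7 is a multiple of their lcm; here gcd(8, 7) = 1, so lcm(8, 7) = 8·7 = 56, so 56 ∣ m. Since 28 ∣ 56, it follows that 28 ∣ m.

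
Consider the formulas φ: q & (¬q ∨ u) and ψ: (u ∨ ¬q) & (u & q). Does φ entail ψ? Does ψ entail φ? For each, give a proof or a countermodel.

[⇒] Assume the antecedent. If q is true, the antecedent forces (q = T, u = T), and (u ∨ ¬q) & (u & q) holds there. If q is false, the antecedent cannot hold. Either way (u ∨ ¬q) & (u & q) holds.

[⇐] Assume the antecedent. If q is true, the antecedent forces (q = T, u = T), and q & (¬q ∨ u) holds there. If q is false, the antecedent cannot hold. Either way q & (¬q ∨ u) holds.

Both directions hold.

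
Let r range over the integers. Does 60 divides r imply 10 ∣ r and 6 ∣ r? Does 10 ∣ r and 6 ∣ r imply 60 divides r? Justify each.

Not equivalent: only (⇒) holds.

(→) If 60 ∣ r, write r = 60q. Since 60 = 6·10, r = 10·(6q), so 10 ∣ r; and since 60 = 10·6, r = 6·(10q), so 6 ∣ r.

(←) This fails: take r = 30. Both 10 ∣ 30 and 6 ∣ 30, yet 30 is not a multiple of 60 (since 30 = 0·60 + 30), so 60 ∤ 30.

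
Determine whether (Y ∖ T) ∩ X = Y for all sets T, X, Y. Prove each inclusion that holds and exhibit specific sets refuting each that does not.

Only the forward inclusion holds.

Forward inclusion. Let x ∈ (Y ∖ T) ∩ X. Then x ∈ X ∩ Y and x ∉ T, from which x ∈ Y.

Reverse inclusion. This inclusion fails. Take T = ∅, X = ∅, Y = {1}; then 1 ∈ Y but 1 ∉ (Y ∖ T) ∩ X.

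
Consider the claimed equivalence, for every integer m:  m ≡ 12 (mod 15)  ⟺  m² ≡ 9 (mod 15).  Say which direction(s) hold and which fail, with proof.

Not equivalent: only (⇒) holds.

(→) Suppose m ≡ 12 (mod 15). Write m = 15j + 12. Then (15j + 12)² = 225j² + 360j + 144 = 15(15j² + 24j + 9) + 9, so m² ≡ 9 (mod 15).

(←) This fails: take m = 3. Then 3² = 9 ≡ 9 (mod 15), yet 3 ≡ 3 (mod 15), not 12.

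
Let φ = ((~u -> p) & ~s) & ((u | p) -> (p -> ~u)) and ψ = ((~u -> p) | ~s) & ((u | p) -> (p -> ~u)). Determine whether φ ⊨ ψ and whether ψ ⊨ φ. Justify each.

Forward direction. Assume the antecedent. If u is true, the antecedent forces (u = T, s = F, p = F), and the consequent holds there. If u is false, the antecedent forces (u = F, s = F, p = T), and the consequent holds there. Either way the consequent holds.

Converse. This fails. Under u = F, s = F, p = F, the left side is false but the right side is true.

(⇒) holds; (⇐) fails.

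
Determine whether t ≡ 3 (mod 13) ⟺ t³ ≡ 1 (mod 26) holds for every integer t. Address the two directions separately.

(→) This fails: take t = 16. Then 16 ≡ 3 (mod 13), but 16³ = 4096 ≡ 14 (mod 26), not 1.

(←) This fails: take t = 1. Then 1³ = 1 ≡ 1 (mod 26), yet 1 ≡ 1 (mod 13), not 3.

Neither implication holds.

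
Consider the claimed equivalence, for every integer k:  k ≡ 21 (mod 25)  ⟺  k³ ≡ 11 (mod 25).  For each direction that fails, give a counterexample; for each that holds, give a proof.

(⟸) Suppose k³ ≡ 11 (mod 25). The only residue r in {0, …, 24} with r³ ≡ 11 (mod 25) is r = 21, so k ≡ 21 (mod 25).

(⟹) Suppose k ≡ 21 (mod 25). Write k = 25j + 21. Then (25j + 21)³ = 15625j³ + 39375j² + 33075j + 9261 = 25(625j³ + 1575j² + 1323j + 370) + 11, so k³ ≡ 11 (mod 25).

Both directions hold.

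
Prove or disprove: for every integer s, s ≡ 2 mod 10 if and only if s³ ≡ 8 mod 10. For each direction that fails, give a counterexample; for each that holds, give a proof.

Both directions hold.

Forward direction. Suppose s ≡ 2 mod 10. Write s = 10j + 2. Then (10j + 2)³ = 1000j³ + 600j² + 120j + 8 = 10(100j³ + 60j² + 12j) + 8, so s³ ≡ 8 (mod 10).

Converse. For the converse, argue contrapositively. If s ≢ 2 (mod 10), then s is congruent to one of 0, 1, 3, 4, 5, 6, 7, 8, 9 modulo 10, and these give s³ ≡ 0, 1, 7, 4, 5, 6, 3, 2, 9 respectively — never 8.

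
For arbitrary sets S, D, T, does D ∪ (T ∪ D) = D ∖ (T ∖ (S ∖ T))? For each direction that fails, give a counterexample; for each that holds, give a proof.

(⊇) Let x ∈ D ∖ (T ∖ (S ∖ T)). Then either x ∈ D and x ∉ S, T; or x ∈ S ∩ D and x ∉ T. In each case x ∈ D ∪ (T ∪ D), so D ∖ (T ∖ (S ∖ T)) ⊆ D ∪ (T ∪ D).

(⊆) This inclusion fails. Take S = ∅, D = ∅, T = {1}; then 1 ∈ D ∪ (T ∪ D) but 1 ∉ D ∖ (T ∖ (S ∖ T)).

Only the reverse inclusion holds.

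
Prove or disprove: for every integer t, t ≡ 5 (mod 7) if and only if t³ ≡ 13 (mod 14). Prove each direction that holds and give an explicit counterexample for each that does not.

(⇒) fails and (⇐) fails.

[⇒] This fails: take t = 12. Then 12 ≡ 5 (mod 7), but 12³ = 1728 ≡ 6 (mod 14), not 13.

[⇐] This fails: take t = 3. Then 3³ = 27 ≡ 13 (mod 14), yet 3 ≡ 3 (mod 7), not 5.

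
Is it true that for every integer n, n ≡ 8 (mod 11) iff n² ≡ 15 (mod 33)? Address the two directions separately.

Neither implication holds.

Forward direction. This fails: take n = 8. Then 8 ≡ 8 (mod 11), but 8² = 64 ≡ 31 (mod 33), not 15.

Converse. This fails: take n = 9. Then 9² = 81 ≡ 15 (mod 33), yet 9 ≡ 9 (mod 11), not 8.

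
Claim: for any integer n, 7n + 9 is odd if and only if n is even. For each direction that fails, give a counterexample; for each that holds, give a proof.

(→) Suppose 7n + 9 is odd. Since 7 is odd, 7n and n have the same parity, so 7n + 9 ≡ n + 9 (mod 2). As 9 is odd, 7n + 9 is odd exactly when n is even. Thus n is even.

(←) Conversely, suppose n is even; write n = 2j. Then 7n + 9 = 7·(2j) + 9 = 2·7j + 9, which is odd.

Equivalent; both directions hold.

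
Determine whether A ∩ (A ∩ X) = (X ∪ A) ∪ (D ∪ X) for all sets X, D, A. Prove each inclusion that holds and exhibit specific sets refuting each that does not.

The sets are not equal: only the forward inclusion holds.

Forward inclusion. Let x ∈ A ∩ (A ∩ X). Then either x ∈ X ∩ A and x ∉ D; or x ∈ X ∩ D ∩ A. In each case x ∈ (X ∪ A) ∪ (D ∪ X), so A ∩ (A ∩ X) ⊆ (X ∪ A) ∪ (D ∪ X).

Reverse inclusion. This inclusion fails. Take X = {1}, D = ∅, A = ∅; then 1 ∈ (X ∪ A) ∪ (D ∪ X) but 1 ∉ A ∩ (A ∩ X).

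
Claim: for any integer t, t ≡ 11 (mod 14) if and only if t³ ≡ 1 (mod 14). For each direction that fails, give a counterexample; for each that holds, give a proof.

Only the forward implication holds.

(⇒) Suppose t ≡ 11 (mod 14). Write t = 14j + 11. Then (14j + 11)³ = 2744j³ + 6468j² + 5082j + 1331 = 14(196j³ + 462j² + 363j + 95) + 1, so t³ ≡ 1 (mod 14).

(⇐) This fails: take t = 1. Then 1³ = 1 ≡ 1 (mod 14), yet 1 ≡ 1 (mod 14), not 11.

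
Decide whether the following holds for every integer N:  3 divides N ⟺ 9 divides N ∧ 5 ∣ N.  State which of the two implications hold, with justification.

Converse. Suppose 9 ∣ N and 5 ∣ N. Any common multiple of 9 and 5 is a multiple of their lcm; here gcd(9, 5) = 1, so lcm(9, 5) = 9·5 = 45, so 45 ∣ N. Since 3 ∣ 45, it follows that 3 ∣ N.

Forward direction. This fails: take N = 3. Certainly 3 ∣ 3, but 9 ∤ 3.

Only the reverse direction holds.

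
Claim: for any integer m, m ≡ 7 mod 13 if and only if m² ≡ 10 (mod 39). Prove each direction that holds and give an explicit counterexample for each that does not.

(⇒) fails and (⇐) fails.

(→) This fails: take m = 33. Then 33 ≡ 7 (mod 13), but 33² = 1089 ≡ 36 (mod 39), not 10.

(←) This fails: take m = 19. Then 19² = 361 ≡ 10 (mod 39), yet 19 ≡ 6 (mod 13), not 7.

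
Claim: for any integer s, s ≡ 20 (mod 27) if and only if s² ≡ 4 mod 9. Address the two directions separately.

Forward direction. Suppose s ≡ 20 (mod 27). Then s² ≡ 20² = 400 (mod 27), and since 9 ∣ 27, also s² ≡ 4 (mod 9).

Converse. This fails: take s = 2. Then 2² = 4 ≡ 4 (mod 9), yet 2 ≡ 2 (mod 27), not 20.

Only the forward direction holds.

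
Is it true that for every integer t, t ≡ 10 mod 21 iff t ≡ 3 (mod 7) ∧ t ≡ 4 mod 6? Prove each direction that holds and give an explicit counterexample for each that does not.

(⇒) fails; (⇐) holds.

(←) If t ≡ 3 (mod 7) and t ≡ 4 (mod 6), then by the Chinese remainder theorem t ≡ 10 (mod 42). Since 10 ≡ 10 (mod 21) and 21 ∣ 42, we get t ≡ 10 (mod 21).

(→) This fails: t = 31 gives 31 ≡ 10 (mod 21) but 31 ≡ 1 (mod 6), so the conjunction on the right does not hold.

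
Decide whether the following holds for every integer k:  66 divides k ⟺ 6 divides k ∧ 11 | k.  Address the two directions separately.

The biconditional holds.

[⇐] Suppose 6 ∣ k and 11 ∣ k. Any common multiple of 6 and 11 is a multiple of their lcm; here gcd(6, 11) = 1, so lcm(6, 11) = 6·11 = 66, so 66 ∣ k.

[⇒] If 66 ∣ k, write k = 66q. Since 66 = 11·6, k = 6·(11q), so 6 ∣ k; and since 66 = 6·11, k = 11·(6q), so 11 ∣ k.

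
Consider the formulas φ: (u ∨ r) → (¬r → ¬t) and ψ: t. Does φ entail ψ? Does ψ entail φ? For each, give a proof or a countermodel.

(⟹) This fails. Under u = F, r = F, t = F, the left side is true but the right side is false.

(⟸) This fails. Under u = T, r = F, t = T, the left side is false but the right side is true.

(⇒) fails and (⇐) fails.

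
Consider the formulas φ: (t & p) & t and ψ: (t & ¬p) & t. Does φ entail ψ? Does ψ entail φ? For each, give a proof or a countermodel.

Neither direction holds.

[⇒] This fails. Under t = T, p = T, the left side is true but the right side is false.

[⇐] This fails. Under t = T, p = F, the left side is false but the right side is true.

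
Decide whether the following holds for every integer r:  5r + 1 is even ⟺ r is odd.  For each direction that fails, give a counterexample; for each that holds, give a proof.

(→) Suppose 5r + 1 is even. Since 5 is odd, 5r and r have the same parity, so 5r + 1 ≡ r + 1 (mod 2). As 1 is odd, 5r + 1 is even exactly when r is odd. Thus r is odd.

(←) Conversely, suppose r is odd; write r = 2j + 1. Then 5r + 1 = 5·(2j + 1) + 1 = 2·5j + 6, which is even.

The biconditional holds.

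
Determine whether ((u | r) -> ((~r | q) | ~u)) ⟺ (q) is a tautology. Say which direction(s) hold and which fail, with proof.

Forward direction. This fails. Under u = F, q = F, r = F, the left side is true but the right side is false.

Converse. Assume the antecedent. If u is true, the antecedent forces (u = T, q = T, r = F) or (u = T, q = T, r = T), and (u | r) -> ((~r | q) | ~u) holds there. If u is false, (u | r) -> ((~r | q) | ~u) reduces to true regardless of the other variables. Either way (u | r) -> ((~r | q) | ~u) holds.

(⇒) fails; (⇐) holds.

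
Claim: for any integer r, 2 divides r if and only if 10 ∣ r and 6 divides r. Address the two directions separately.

Forward direction. This fails: take r = 2. Certainly 2 ∣ 2, but 10 ∤ 2.

Converse. Suppose 10 ∣ r and 6 ∣ r. Any common multiple of 10 and 6 is a multiple of their lcm; here lcm(10, 6) = 10·6/gcd(10, 6) = 60/2 = 30, so 30 ∣ r. Since 2 ∣ 30, it follows that 2 ∣ r.

Only the converse holds.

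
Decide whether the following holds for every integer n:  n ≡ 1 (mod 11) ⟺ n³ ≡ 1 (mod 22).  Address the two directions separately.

Not equivalent: only (⇐) holds.

(→) This fails: take n = 12. Then 12 ≡ 1 (mod 11), but 12³ = 1728 ≡ 12 (mod 22), not 1.

(←) Conversely, the residues r modulo 22 with r³ ≡ 1 (mod 22) are exactly {1}, and each is ≡ 1 (mod 11).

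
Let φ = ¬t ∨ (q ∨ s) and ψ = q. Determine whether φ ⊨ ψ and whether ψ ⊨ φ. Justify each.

Only the converse holds.

(→) This fails. Under s = F, q = F, t = F, the left side is true but the right side is false.

(←) Assume the antecedent. If s is true, ¬t ∨ (q ∨ s) reduces to true regardless of the other variables. If s is false, the antecedent forces (s = F, q = T, t = F) or (s = F, q = T, t = T), and ¬t ∨ (q ∨ s) holds there. Either way ¬t ∨ (q ∨ s) holds.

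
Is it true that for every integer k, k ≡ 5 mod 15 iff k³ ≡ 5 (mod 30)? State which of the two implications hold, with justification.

Only the reverse direction holds.

(→) This fails: take k = 20. Then 20 ≡ 5 (mod 15), but 20³ = 8000 ≡ 20 (mod 30), not 5.

(←) Conversely, the residues r modulo 30 with r³ ≡ 5 (mod 30) are exactly {5}, and each is ≡ 5 (mod 15).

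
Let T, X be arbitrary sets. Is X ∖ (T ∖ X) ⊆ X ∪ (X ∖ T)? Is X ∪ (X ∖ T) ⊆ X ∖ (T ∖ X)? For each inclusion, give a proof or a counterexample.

Forward inclusion. Let x ∈ X ∖ (T ∖ X). Then either x ∈ X and x ∉ T; or x ∈ T ∩ X. In each case x ∈ X ∪ (X ∖ T), so X ∖ (T ∖ X) ⊆ X ∪ (X ∖ T).

Reverse inclusion. Let x ∈ X ∪ (X ∖ T). Then either x ∈ X and x ∉ T; or x ∈ T ∩ X. In each case x ∈ X ∖ (T ∖ X), so X ∪ (X ∖ T) ⊆ X ∖ (T ∖ X).

The two sets are equal.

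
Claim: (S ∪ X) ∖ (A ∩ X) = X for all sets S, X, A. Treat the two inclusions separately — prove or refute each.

Both inclusions fail.

(⊆) This inclusion fails. Take S = {1}, X = ∅, A = ∅; then 1 ∈ (S ∪ X) ∖ (A ∩ X) but 1 ∉ X.

(⊇) This inclusion fails. Take S = ∅, X = {1}, A = {1}; then 1 ∈ X but 1 ∉ (S ∪ X) ∖ (A ∩ X).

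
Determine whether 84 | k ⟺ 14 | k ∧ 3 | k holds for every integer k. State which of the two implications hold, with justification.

(⇒) holds; (⇐) fails.

(⇐) This fails: take k = 42. Both 14 ∣ 42 and 3 ∣ 42, yet 42 is not a multiple of 84 (since 42 = 0·84 + 42), so 84 ∤ 42.

(⇒) If 84 ∣ k, write k = 84q. Since 84 = 6·14, k = 14·(6q), so 14 ∣ k; and since 84 = 28·3, k = 3·(28q), so 3 ∣ k.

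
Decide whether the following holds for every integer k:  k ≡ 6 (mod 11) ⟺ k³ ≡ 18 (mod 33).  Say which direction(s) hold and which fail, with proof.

[⇒] This fails: take k = 17. Then 17 ≡ 6 (mod 11), but 17³ = 4913 ≡ 29 (mod 33), not 18.

[⇐] Conversely, the residues r modulo 33 with r³ ≡ 18 (mod 33) are exactly {6}, and each is ≡ 6 (mod 11).

Only the reverse direction holds.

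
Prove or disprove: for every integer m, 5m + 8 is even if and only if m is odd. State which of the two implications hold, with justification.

Neither direction holds.

(⇒) This fails: m = 6 gives 5m + 8 = 38, which is even, but 6 is even, not odd.

(⇐) This also fails: m = 1 is odd, but 5m + 8 = 13 is odd, not even.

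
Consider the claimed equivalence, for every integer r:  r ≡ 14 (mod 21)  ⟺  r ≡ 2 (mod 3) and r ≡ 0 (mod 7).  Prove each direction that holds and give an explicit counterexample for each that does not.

Both implications hold.

Forward direction. Suppose r ≡ 14 (mod 21); write r = 21j + 14. Since 3 ∣ 21, reducing mod 3 gives r ≡ 14 ≡ 2 (mod 3); since 7 ∣ 21, reducing mod 7 gives r ≡ 14 ≡ 0 (mod 7).

Converse. If r ≡ 2 (mod 3) and r ≡ 0 (mod 7), then by the Chinese remainder theorem r ≡ 14 (mod 21). This is exactly r ≡ 14 (mod 21).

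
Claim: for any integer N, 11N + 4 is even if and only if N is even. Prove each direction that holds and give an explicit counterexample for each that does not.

The biconditional holds.

(⇐) Suppose N is even; write N = 2j. Then 11N + 4 = 11·(2j) + 4 = 2·11j + 4, which is even.

(⇒) Suppose 11N + 4 is even. Since 11 is odd, 11N and N have the same parity, so 11N + 4 ≡ N + 4 (mod 2). As 4 is even, 11N + 4 is even exactly when N is even. Thus N is even.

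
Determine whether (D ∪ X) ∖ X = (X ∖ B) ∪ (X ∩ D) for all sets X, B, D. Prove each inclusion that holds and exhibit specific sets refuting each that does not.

(⊆) fails and (⊇) fails.

(⟹) This inclusion fails. Take X = ∅, B = ∅, D = {1}; then 1 ∈ (D ∪ X) ∖ X but 1 ∉ (X ∖ B) ∪ (X ∩ D).

(⟸) This inclusion fails. Take X = {1}, B = ∅, D = ∅; then 1 ∈ (X ∖ B) ∪ (X ∩ D) but 1 ∉ (D ∪ X) ∖ X.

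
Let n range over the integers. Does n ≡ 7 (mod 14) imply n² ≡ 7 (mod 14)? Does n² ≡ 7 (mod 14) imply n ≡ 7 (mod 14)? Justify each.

(⟸) Suppose n² ≡ 7 (mod 14). The only residue r in {0, …, 13} with r² ≡ 7 (mod 14) is r = 7, so n ≡ 7 (mod 14).

(⟹) Suppose n ≡ 7 (mod 14). Write n = 14j + 7. Then (14j + 7)² = 196j² + 196j + 49 = 14(14j² + 14j + 3) + 7, so n² ≡ 7 (mod 14).

The biconditional holds.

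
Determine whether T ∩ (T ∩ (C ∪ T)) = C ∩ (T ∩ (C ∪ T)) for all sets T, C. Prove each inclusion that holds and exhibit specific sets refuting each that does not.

Forward inclusion. This inclusion fails. Take T = {1}, C = ∅; then 1 ∈ T ∩ (T ∩ (C ∪ T)) but 1 ∉ C ∩ (T ∩ (C ∪ T)).

Reverse inclusion. Let x ∈ C ∩ (T ∩ (C ∪ T)). Then x ∈ T ∩ C, from which x ∈ T ∩ (T ∩ (C ∪ T)).

The sets are not equal: only the reverse inclusion holds.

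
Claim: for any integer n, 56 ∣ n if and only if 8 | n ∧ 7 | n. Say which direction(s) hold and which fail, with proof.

[⇒] If 56 ∣ n, write n = 56q. Since 56 = 7·8, n = 8·(7q), so 8 ∣ n; and since 56 = 8·7, n = 7·(8q), so 7 ∣ n.

[⇐] Suppose 8 ∣ n and 7 ∣ n. Any common multiple of 8 and 7 is a multiple of their lcm; here gcd(8, 7) = 1, so lcm(8, 7) = 8·7 = 56, so 56 ∣ n.

Both implications hold.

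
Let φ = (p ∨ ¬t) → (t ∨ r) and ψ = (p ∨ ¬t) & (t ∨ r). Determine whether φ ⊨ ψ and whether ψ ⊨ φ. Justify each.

Not equivalent: only (⇐) holds.

(⟹) This fails. Under r = F, t = T, p = F, the left side is true but the right side is false.

(⟸) Assume the antecedent. If r is true, (p ∨ ¬t) → (t ∨ r) reduces to true regardless of the other variables. If r is false, the antecedent forces (r = F, t = T, p = T), and (p ∨ ¬t) → (t ∨ r) holds there. Either way (p ∨ ¬t) → (t ∨ r) holds.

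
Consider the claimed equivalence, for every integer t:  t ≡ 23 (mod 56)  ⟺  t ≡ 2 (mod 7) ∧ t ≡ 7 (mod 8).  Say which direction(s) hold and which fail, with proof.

(⇒) Suppose t ≡ 23 (mod 56); write t = 56j + 23. Since 7 ∣ 56, reducing mod 7 gives t ≡ 23 ≡ 2 (mod 7); since 8 ∣ 56, reducing mod 8 gives t ≡ 23 ≡ 7 (mod 8).

(⇐) Conversely, if t ≡ 2 (mod 7) and t ≡ 7 (mod 8), then by the Chinese remainder theorem t ≡ 23 (mod 56). This is exactly t ≡ 23 (mod 56).

Equivalent; both directions hold.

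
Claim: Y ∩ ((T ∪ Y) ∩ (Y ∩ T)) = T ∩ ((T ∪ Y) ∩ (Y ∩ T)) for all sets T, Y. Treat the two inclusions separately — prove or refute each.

(⊆) Let x ∈ Y ∩ ((T ∪ Y) ∩ (Y ∩ T)). Then x ∈ T ∩ Y, from which x ∈ T ∩ ((T ∪ Y) ∩ (Y ∩ T)).

(⊇) Let x ∈ T ∩ ((T ∪ Y) ∩ (Y ∩ T)). Then x ∈ T ∩ Y, from which x ∈ Y ∩ ((T ∪ Y) ∩ (Y ∩ T)).

The two sets are equal.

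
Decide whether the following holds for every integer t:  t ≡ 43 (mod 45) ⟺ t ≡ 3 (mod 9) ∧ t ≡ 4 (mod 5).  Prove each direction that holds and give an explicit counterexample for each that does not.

[⇒] This fails: t = 43 gives 43 ≡ 43 (mod 45) but 43 ≡ 7 (mod 9), so the conjunction on the right does not hold.

[⇐] This fails: t = 39 satisfies both congruences on the right (39 ≡ 3 mod 9 and 39 ≡ 4 mod 5) yet 39 ≡ 39 (mod 45), not 43.

Both directions fail.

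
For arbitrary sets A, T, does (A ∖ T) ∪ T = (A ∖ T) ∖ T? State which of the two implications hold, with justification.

(⊆) This inclusion fails. Take A = ∅, T = {1}; then 1 ∈ (A ∖ T) ∪ T but 1 ∉ (A ∖ T) ∖ T.

(⊇) Let x ∈ (A ∖ T) ∖ T. Then x ∈ A and x ∉ T, from which x ∈ (A ∖ T) ∪ T.

(⊆) fails; (⊇) holds.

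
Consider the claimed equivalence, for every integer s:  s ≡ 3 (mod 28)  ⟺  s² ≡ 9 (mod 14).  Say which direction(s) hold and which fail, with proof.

Forward direction. Suppose s ≡ 3 (mod 28). Then s² ≡ 3² = 9 (mod 28), and since 14 ∣ 28, also s² ≡ 9 (mod 14).

Converse. This fails: take s = 11. Then 11² = 121 ≡ 9 (mod 14), yet 11 ≡ 11 (mod 28), not 3.

The forward direction holds; the converse fails.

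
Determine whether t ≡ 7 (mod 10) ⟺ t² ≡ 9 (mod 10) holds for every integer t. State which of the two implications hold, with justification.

Only the forward implication holds.

Forward direction. Suppose t ≡ 7 (mod 10). Write t = 10j + 7. Then (10j + 7)² = 100j² + 140j + 49 = 10(10j² + 14j + 4) + 9, so t² ≡ 9 (mod 10).

Converse. This fails: take t = 3. Then 3² = 9 ≡ 9 (mod 10), yet 3 ≡ 3 (mod 10), not 7.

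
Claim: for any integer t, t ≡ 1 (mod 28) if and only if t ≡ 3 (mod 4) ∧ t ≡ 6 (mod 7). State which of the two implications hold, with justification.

Neither direction holds.

Forward direction. This fails: t = 1 gives 1 ≡ 1 (mod 28) but 1 ≡ 1 (mod 4), so the conjunction on the right does not hold.

Converse. This fails: t = 27 satisfies both congruences on the right (27 ≡ 3 mod 4 and 27 ≡ 6 mod 7) yet 27 ≡ 27 (mod 28), not 1.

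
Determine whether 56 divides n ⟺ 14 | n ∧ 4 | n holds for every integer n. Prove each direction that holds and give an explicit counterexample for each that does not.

Only the forward direction holds.

Forward direction. If 56 ∣ n, write n = 56q. Since 56 = 4·14, n = 14·(4q), so 14 ∣ n; and since 56 = 14·4, n = 4·(14q), so 4 ∣ n.

Converse. This fails: take n = 28. Both 14 ∣ 28 and 4 ∣ 28, yet 28 is not a multiple of 56 (since 28 = 0·56 + 28), so 56 ∤ 28.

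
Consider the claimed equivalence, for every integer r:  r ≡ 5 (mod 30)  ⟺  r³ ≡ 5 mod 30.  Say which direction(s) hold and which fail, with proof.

[⇒] Suppose r ≡ 5 (mod 30). Write r = 30j + 5. Then (30j + 5)³ = 27000j³ + 13500j² + 2250j + 125 = 30(900j³ + 450j² + 75j + 4) + 5, so r³ ≡ 5 (mod 30).

[⇐] Conversely, suppose r³ ≡ 5 (mod 30). The only residue r in {0, …, 29} with r³ ≡ 5 (mod 30) is r = 5, so r ≡ 5 (mod 30).

Both implications hold.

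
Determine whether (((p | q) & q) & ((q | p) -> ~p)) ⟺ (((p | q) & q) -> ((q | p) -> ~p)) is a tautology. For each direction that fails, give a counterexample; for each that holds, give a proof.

Not equivalent: only (⇒) holds.

(⟸) This fails. Under q = F, p = F, the left side is false but the right side is true.

(⟹) Assume the antecedent. If q is true, the antecedent forces (q = T, p = F), and the consequent holds there. If q is false, the antecedent cannot hold. Either way the consequent holds.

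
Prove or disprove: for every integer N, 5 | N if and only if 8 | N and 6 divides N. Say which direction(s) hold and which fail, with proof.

[⇒] This fails: take N = 5. Certainly 5 ∣ 5, but 8 ∤ 5.

[⇐] This fails: take N = 24. Both 8 ∣ 24 and 6 ∣ 24, yet 24 is not a multiple of 5 (since 24 = 4·5 + 4), so 5 ∤ 24.

Neither implication holds.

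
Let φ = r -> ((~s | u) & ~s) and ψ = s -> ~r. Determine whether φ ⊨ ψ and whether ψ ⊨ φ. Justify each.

Equivalent; both directions hold.

(→) Assume the antecedent. If s is true, the antecedent forces (s = T, r = F, u = F) or (s = T, r = F, u = T), and s -> ~r holds there. If s is false, s -> ~r reduces to true regardless of the other variables. Either way s -> ~r holds.

(←) Assume the antecedent. If s is true, the antecedent forces (s = T, r = F, u = F) or (s = T, r = F, u = T), and r -> ((~s | u) & ~s) holds there. If s is false, r -> ((~s | u) & ~s) reduces to true regardless of the other variables. Either way r -> ((~s | u) & ~s) holds.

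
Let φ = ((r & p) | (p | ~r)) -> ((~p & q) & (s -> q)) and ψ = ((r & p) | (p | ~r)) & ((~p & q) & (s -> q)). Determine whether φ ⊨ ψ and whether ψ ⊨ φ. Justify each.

(⟸) Assume the antecedent. If s is true, the antecedent forces (s = T, r = F, q = T, p = F), and the consequent holds there. If s is false, the antecedent forces (s = F, r = F, q = T, p = F), and the consequent holds there. Either way the consequent holds.

(⟹) This fails. Under s = F, r = T, q = F, p = F, the left side is true but the right side is false.

(⇒) fails; (⇐) holds.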